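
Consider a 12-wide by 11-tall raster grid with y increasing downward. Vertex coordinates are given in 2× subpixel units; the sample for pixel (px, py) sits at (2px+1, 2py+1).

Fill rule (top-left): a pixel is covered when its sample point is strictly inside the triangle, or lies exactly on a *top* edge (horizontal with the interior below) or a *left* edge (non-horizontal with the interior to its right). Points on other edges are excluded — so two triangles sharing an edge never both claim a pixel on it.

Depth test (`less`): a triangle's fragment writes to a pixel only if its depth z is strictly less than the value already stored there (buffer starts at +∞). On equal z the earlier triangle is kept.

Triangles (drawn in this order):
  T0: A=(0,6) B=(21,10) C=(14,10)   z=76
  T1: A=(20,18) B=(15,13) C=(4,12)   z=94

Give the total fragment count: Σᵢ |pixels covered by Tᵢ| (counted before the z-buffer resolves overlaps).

T0:
  2·area = 28
  edge (0, 6)→(21, 10): d=(21,4) right/bottom  bias=-1
  edge (21, 10)→(14, 10): d=(-7,0) right/bottom  bias=-1
  edge (14, 10)→(0, 6): d=(-14,-4) top-left  bias=+0
    (2,3)@(5, 7): e=[1,21,6] → █
    (3,3)@(7, 7): e=[-7,21,14] → ·
    (2,4)@(5, 9): e=[43,7,-22] → ·
    (5,4)@(11, 9): e=[19,7,2] → █
    (6,4)@(13, 9): e=[11,7,10] → █
    (7,4)@(15, 9): e=[3,7,18] → █
    (8,4)@(17, 9): e=[-5,7,26] → ·
    (5,5)@(11, 11): e=[61,-7,-26] → ·
    (6,5)@(13, 11): e=[53,-7,-18] → ·
    (7,5)@(15, 11): e=[45,-7,-10] → ·
  covered (4 px):
    · · · · · · · · · · · ·
    · · · · · · · · · · · ·
    · · · · · · · · · · · ·
    · · █ · · · · · · · · ·
    · · · · · █ █ █ · · · ·
    · · · · · · · · · · · ·
    · · · · · · · · · · · ·
    · · · · · · · · · · · ·
    · · · · · · · · · · · ·
    · · · · · · · · · · · ·
    · · · · · · · · · · · ·
T1:
  2·area = 50  (B↔C swapped to make it positive)
  edge (20, 18)→(4, 12): d=(-16,-6) top-left  bias=+0
  edge (4, 12)→(15, 13): d=(11,1) right/bottom  bias=-1
  edge (15, 13)→(20, 18): d=(5,5) right/bottom  bias=-1
    (1,0)@(3, 1): e=[170,-120,0] → ·  [on edge]
    (2,1)@(5, 3): e=[150,-100,0] → ·  [on edge]
    (3,2)@(7, 5): e=[130,-80,0] → ·  [on edge]
    (4,3)@(9, 7): e=[110,-60,0] → ·  [on edge]
    (5,4)@(11, 9): e=[90,-40,0] → ·  [on edge]
    (6,5)@(13, 11): e=[70,-20,0] → ·  [on edge]
    (3,6)@(7, 13): e=[2,8,40] → █
    (4,6)@(9, 13): e=[14,6,30] → █
    (5,6)@(11, 13): e=[26,4,20] → █
    (6,6)@(13, 13): e=[38,2,10] → █
    (7,6)@(15, 13): e=[50,0,0] → ·  [on edge]
    (3,7)@(7, 15): e=[-30,30,50] → ·
    (8,7)@(17, 15): e=[30,20,0] → ·  [on edge]
    (9,8)@(19, 17): e=[10,40,0] → ·  [on edge]
    (10,9)@(21, 19): e=[-10,60,0] → ·  [on edge]
    (11,10)@(23, 21): e=[-30,80,0] → ·  [on edge]
  covered (6 px):
    · · · · · · · · · · · ·
    · · · · · · · · · · · ·
    · · · · · · · · · · · ·
    · · · · · · · · · · · ·
    · · · · · · · · · · · ·
    · · · · · · · · · · · ·
    · · · █ █ █ █ · · · · ·
    · · · · · · █ █ · · · ·
    · · · · · · · · · · · ·
    · · · · · · · · · · · ·
    · · · · · · · · · · · ·

Answer: 10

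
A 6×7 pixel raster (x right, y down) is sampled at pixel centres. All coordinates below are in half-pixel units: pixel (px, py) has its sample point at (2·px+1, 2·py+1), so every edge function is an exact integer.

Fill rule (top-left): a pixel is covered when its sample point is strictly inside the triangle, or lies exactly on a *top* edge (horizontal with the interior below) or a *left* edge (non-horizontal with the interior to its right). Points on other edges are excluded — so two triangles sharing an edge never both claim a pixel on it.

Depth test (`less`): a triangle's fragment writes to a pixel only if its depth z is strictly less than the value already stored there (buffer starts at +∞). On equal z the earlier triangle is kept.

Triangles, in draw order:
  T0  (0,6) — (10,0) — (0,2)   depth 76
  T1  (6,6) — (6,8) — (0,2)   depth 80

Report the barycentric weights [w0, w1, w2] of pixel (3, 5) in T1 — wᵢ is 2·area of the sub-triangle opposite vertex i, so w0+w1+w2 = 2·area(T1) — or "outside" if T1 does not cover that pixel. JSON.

T0:
  2·area = 40  (B↔C swapped to make it positive)
  edge (0, 6)→(0, 2): d=(0,-4) top-left  bias=+0
  edge (0, 2)→(10, 0): d=(10,-2) top-left  bias=+0
  edge (10, 0)→(0, 6): d=(-10,6) right/bottom  bias=-1
    (2,0)@(5, 1): e=[20,0,20] → █  [on edge]
    (3,0)@(7, 1): e=[28,4,8] → █
    (4,0)@(9, 1): e=[36,8,-4] → ·
    (0,1)@(1, 3): e=[4,12,24] → █
    (1,1)@(3, 3): e=[12,16,12] → █
    (2,1)@(5, 3): e=[20,20,0] → ·  [on edge]
    (3,1)@(7, 3): e=[28,24,-12] → ·
    (0,2)@(1, 5): e=[4,32,4] → █
    (1,2)@(3, 5): e=[12,36,-8] → ·
    (0,3)@(1, 7): e=[4,52,-16] → ·
  covered (5 px):
    · · █ █ · ·
    █ █ · · · ·
    █ · · · · ·
    · · · · · ·
    · · · · · ·
    · · · · · ·
    · · · · · ·
T1:
  2·area = 12
  edge (6, 6)→(6, 8): d=(0,2) right/bottom  bias=-1
  edge (6, 8)→(0, 2): d=(-6,-6) top-left  bias=+0
  edge (0, 2)→(6, 6): d=(6,4) right/bottom  bias=-1
    (0,1)@(1, 3): e=[10,0,2] → █  [on edge]
    (1,1)@(3, 3): e=[6,12,-6] → ·
    (0,2)@(1, 5): e=[10,-12,14] → ·
    (1,2)@(3, 5): e=[6,0,6] → █  [on edge]
    (2,2)@(5, 5): e=[2,12,-2] → ·
    (1,3)@(3, 7): e=[6,-12,18] → ·
    (2,3)@(5, 7): e=[2,0,10] → █  [on edge]
    (3,3)@(7, 7): e=[-2,12,2] → ·
    (2,4)@(5, 9): e=[2,-12,22] → ·
    (3,4)@(7, 9): e=[-2,0,14] → ·  [on edge]
    (4,5)@(9, 11): e=[-6,0,18] → ·  [on edge]
    (5,6)@(11, 13): e=[-10,0,22] → ·  [on edge]
  covered (3 px):
    · · · · · ·
    █ · · · · ·
    · █ · · · ·
    · · █ · · ·
    · · · · · ·
    · · · · · ·
    · · · · · ·

Final: "outside"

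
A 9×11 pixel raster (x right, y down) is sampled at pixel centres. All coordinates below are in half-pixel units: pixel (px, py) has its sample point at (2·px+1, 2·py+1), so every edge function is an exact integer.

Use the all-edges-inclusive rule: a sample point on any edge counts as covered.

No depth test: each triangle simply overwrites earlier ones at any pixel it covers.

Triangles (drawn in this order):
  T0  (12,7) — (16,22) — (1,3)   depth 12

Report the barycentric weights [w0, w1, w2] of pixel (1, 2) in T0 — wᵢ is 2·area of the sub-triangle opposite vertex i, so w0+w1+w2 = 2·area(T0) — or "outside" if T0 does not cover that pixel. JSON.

T0:
  2·area = 149
  edge (12, 7)→(16, 22): d=(4,15) inclusive
  edge (16, 22)→(1, 3): d=(-15,-19) inclusive
  edge (1, 3)→(12, 7): d=(11,4) inclusive
    (0,1)@(1, 3): e=[149,0,0] → X  [on edge]
    (1,1)@(3, 3): e=[119,38,-8] → .
    (0,2)@(1, 5): e=[157,-30,22] → .
    (1,2)@(3, 5): e=[127,8,14] → X
    (2,2)@(5, 5): e=[97,46,6] → X
    (3,2)@(7, 5): e=[67,84,-2] → .
    (1,3)@(3, 7): e=[135,-22,36] → .
    (2,3)@(5, 7): e=[105,16,28] → X
    (3,3)@(7, 7): e=[75,54,20] → X
    (4,3)@(9, 7): e=[45,92,12] → X
    (5,3)@(11, 7): e=[15,130,4] → X
    (6,3)@(13, 7): e=[-15,168,-4] → .
  covered (20 px):
    . . . . . . . . .
    X . . . . . . . .
    . X X . . . . . .
    . . X X X X . . .
    . . . X X X . . .
    . . . . X X X . .
    . . . . X X X . .
    . . . . . X X . .
    . . . . . . X . .
    . . . . . . . X .
    . . . . . . . . .

Answer: [8,14,127]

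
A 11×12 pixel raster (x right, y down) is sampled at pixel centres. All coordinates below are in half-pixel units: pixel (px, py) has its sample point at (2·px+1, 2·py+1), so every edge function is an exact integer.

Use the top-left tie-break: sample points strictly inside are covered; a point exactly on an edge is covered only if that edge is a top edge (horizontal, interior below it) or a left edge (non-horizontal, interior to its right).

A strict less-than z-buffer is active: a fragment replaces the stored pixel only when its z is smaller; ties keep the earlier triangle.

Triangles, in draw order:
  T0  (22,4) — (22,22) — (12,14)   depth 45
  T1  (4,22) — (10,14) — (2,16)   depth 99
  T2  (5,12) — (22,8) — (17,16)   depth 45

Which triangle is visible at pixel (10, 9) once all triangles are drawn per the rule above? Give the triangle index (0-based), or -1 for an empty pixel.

T0:
  2·area = 180
  edge (22, 4)→(22, 22): d=(0,18) right/bottom  bias=-1
  edge (22, 22)→(12, 14): d=(-10,-8) top-left  bias=+0
  edge (12, 14)→(22, 4): d=(10,-10) top-left  bias=+0
    (10,2)@(21, 5): e=[18,162,0] → █  [on edge]
    (9,3)@(19, 7): e=[54,126,0] → █  [on edge]
    (8,4)@(17, 9): e=[90,90,0] → █  [on edge]
    (7,5)@(15, 11): e=[126,54,0] → █  [on edge]
    (6,6)@(13, 13): e=[162,18,0] → █  [on edge]
    (5,7)@(11, 15): e=[198,-18,0] → ·  [on edge]
    (6,7)@(13, 15): e=[162,-2,20] → ·
    (7,7)@(15, 15): e=[126,14,40] → █
    (4,8)@(9, 17): e=[234,-54,0] → ·  [on edge]
    (7,8)@(15, 17): e=[126,-6,60] → ·
    (8,8)@(17, 17): e=[90,10,80] → █
    (3,9)@(7, 19): e=[270,-90,0] → ·  [on edge]
    (2,10)@(5, 21): e=[306,-126,0] → ·  [on edge]
    (1,11)@(3, 23): e=[342,-162,0] → ·  [on edge]
  covered (25 px):
    · · · · · · · · · · ·
    · · · · · · · · · · ·
    · · · · · · · · · · █
    · · · · · · · · · █ █
    · · · · · · · · █ █ █
    · · · · · · · █ █ █ █
    · · · · · · █ █ █ █ █
    · · · · · · · █ █ █ █
    · · · · · · · · █ █ █
    · · · · · · · · · █ █
    · · · · · · · · · · █
    · · · · · · · · · · ·
T1:
  2·area = 52  (B↔C swapped to make it positive)
  edge (4, 22)→(2, 16): d=(-2,-6) top-left  bias=+0
  edge (2, 16)→(10, 14): d=(8,-2) top-left  bias=+0
  edge (10, 14)→(4, 22): d=(-6,8) right/bottom  bias=-1
    (0,6)@(1, 13): e=[0,-26,78] → ·  [on edge]
    (3,7)@(7, 15): e=[32,2,18] → █
    (4,7)@(9, 15): e=[44,6,2] → █
    (5,7)@(11, 15): e=[56,10,-14] → ·
    (1,8)@(3, 17): e=[4,10,38] → █
    (2,8)@(5, 17): e=[16,14,22] → █
    (4,8)@(9, 17): e=[40,22,-10] → ·
    (1,9)@(3, 19): e=[0,26,26] → █  [on edge]
    (3,9)@(7, 19): e=[24,34,-6] → ·
    (1,10)@(3, 21): e=[-4,42,14] → ·
    (2,10)@(5, 21): e=[8,46,-2] → ·
  covered (7 px):
    · · · · · · · · · · ·
    · · · · · · · · · · ·
    · · · · · · · · · · ·
    · · · · · · · · · · ·
    · · · · · · · · · · ·
    · · · · · · · · · · ·
    · · · · · · · · · · ·
    · · · █ █ · · · · · ·
    · █ █ █ · · · · · · ·
    · █ █ · · · · · · · ·
    · · · · · · · · · · ·
    · · · · · · · · · · ·
T2:
  2·area = 116
  edge (5, 12)→(22, 8): d=(17,-4) top-left  bias=+0
  edge (22, 8)→(17, 16): d=(-5,8) right/bottom  bias=-1
  edge (17, 16)→(5, 12): d=(-12,-4) top-left  bias=+0
    (9,4)@(19, 9): e=[5,19,92] → █
    (10,4)@(21, 9): e=[13,3,100] → █
    (5,5)@(11, 11): e=[7,73,36] → █
    (6,5)@(13, 11): e=[15,57,44] → █
    (7,5)@(15, 11): e=[23,41,52] → █
    (8,5)@(17, 11): e=[31,25,60] → █
    (10,5)@(21, 11): e=[47,-7,76] → ·
    (4,6)@(9, 13): e=[33,79,4] → █
    (9,6)@(19, 13): e=[73,-1,44] → ·
    (4,7)@(9, 15): e=[67,69,-20] → ·
    (5,7)@(11, 15): e=[75,53,-12] → ·
    (6,7)@(13, 15): e=[83,37,-4] → ·
  covered (14 px):
    · · · · · · · · · · ·
    · · · · · · · · · · ·
    · · · · · · · · · · ·
    · · · · · · · · · · ·
    · · · · · · · · · █ █
    · · · · · █ █ █ █ █ ·
    · · · · █ █ █ █ █ · ·
    · · · · · · · █ █ · ·
    · · · · · · · · · · ·
    · · · · · · · · · · ·
    · · · · · · · · · · ·
    · · · · · · · · · · ·

Z-buffer (winner per pixel, '.' = empty):
  . . . . . . . . . . .
  . . . . . . . . . . .
  . . . . . . . . . . 0
  . . . . . . . . . 0 0
  . . . . . . . . 0 0 0
  . . . . . 2 2 0 0 0 0
  . . . . 2 2 0 0 0 0 0
  . . . 1 1 . . 0 0 0 0
  . 1 1 1 . . . . 0 0 0
  . 1 1 . . . . . . 0 0
  . . . . . . . . . . 0
  . . . . . . . . . . .

Answer: 0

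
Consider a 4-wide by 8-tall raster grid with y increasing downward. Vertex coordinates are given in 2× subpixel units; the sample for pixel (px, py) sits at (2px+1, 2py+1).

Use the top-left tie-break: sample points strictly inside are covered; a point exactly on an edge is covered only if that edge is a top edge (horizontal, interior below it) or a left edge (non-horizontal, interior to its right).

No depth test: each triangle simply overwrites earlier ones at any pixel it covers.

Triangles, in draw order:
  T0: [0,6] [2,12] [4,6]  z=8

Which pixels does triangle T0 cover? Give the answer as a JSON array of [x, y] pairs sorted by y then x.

T0:
  2·area = 24  (B↔C swapped to make it positive)
  edge (0, 6)→(4, 6): d=(4,0) top-left  bias=+0
  edge (4, 6)→(2, 12): d=(-2,6) right/bottom  bias=-1
  edge (2, 12)→(0, 6): d=(-2,-6) top-left  bias=+0
    (2,1)@(5, 3): e=[-12,0,36] → .  [on edge]
    (0,3)@(1, 7): e=[4,16,4] → X
    (1,3)@(3, 7): e=[4,4,16] → X
    (2,3)@(5, 7): e=[4,-8,28] → .
    (0,4)@(1, 9): e=[12,12,0] → X  [on edge]
    (1,4)@(3, 9): e=[12,0,12] → .  [on edge]
    (0,5)@(1, 11): e=[20,8,-4] → .
    (0,7)@(1, 15): e=[36,0,-12] → .  [on edge]
    (1,7)@(3, 15): e=[36,-12,0] → .  [on edge]
  covered (3 px):
    . . . .
    . . . .
    . . . .
    X X . .
    X . . .
    . . . .
    . . . .
    . . . .

Answer: [[0,3],[1,3],[0,4]]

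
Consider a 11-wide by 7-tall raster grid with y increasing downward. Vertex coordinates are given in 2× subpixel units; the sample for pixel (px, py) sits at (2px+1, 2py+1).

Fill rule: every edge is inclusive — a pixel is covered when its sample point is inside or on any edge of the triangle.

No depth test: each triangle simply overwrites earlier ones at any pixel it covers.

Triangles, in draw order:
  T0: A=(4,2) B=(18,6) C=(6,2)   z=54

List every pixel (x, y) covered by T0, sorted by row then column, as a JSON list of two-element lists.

T0:
  2·area = 8  (B↔C swapped to make it positive)
  edge (4, 2)→(6, 2): d=(2,0) inclusive
  edge (6, 2)→(18, 6): d=(12,4) inclusive
  edge (18, 6)→(4, 2): d=(-14,-4) inclusive
    (1,0)@(3, 1): e=[-2,0,10] → ·  [on edge]
    (4,1)@(9, 3): e=[2,0,6] → █  [on edge]
    (5,1)@(11, 3): e=[2,-8,14] → ·
    (4,2)@(9, 5): e=[6,24,-22] → ·
    (7,2)@(15, 5): e=[6,0,2] → █  [on edge]
    (8,2)@(17, 5): e=[6,-8,10] → ·
    (7,3)@(15, 7): e=[10,24,-26] → ·
    (10,3)@(21, 7): e=[10,0,-2] → ·  [on edge]
  covered (2 px):
    · · · · · · · · · · ·
    · · · · █ · · · · · ·
    · · · · · · · █ · · ·
    · · · · · · · · · · ·
    · · · · · · · · · · ·
    · · · · · · · · · · ·
    · · · · · · · · · · ·

Final: [[4,1],[7,2]]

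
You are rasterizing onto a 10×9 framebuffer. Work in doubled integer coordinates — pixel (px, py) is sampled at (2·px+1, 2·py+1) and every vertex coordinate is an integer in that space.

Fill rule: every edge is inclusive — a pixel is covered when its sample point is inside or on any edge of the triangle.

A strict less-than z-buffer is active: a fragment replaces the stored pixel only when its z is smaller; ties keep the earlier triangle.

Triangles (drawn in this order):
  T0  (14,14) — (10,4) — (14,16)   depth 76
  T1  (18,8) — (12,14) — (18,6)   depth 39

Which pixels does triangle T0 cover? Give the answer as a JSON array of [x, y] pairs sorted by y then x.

T0:
  2·area = 8  (B↔C swapped to make it positive)
  edge (14, 14)→(14, 16): d=(0,2) inclusive
  edge (14, 16)→(10, 4): d=(-4,-12) inclusive
  edge (10, 4)→(14, 14): d=(4,10) inclusive
    (4,0)@(9, 1): e=[10,0,-2] → ·  [on edge]
    (5,3)@(11, 7): e=[6,0,2] → #  [on edge]
    (6,3)@(13, 7): e=[2,24,-18] → ·
    (5,4)@(11, 9): e=[6,-8,10] → ·
    (6,6)@(13, 13): e=[2,0,6] → #  [on edge]
    (7,6)@(15, 13): e=[-2,24,-14] → ·
    (6,7)@(13, 15): e=[2,-8,14] → ·
  covered (2 px):
    · · · · · · · · · ·
    · · · · · · · · · ·
    · · · · · · · · · ·
    · · · · · # · · · ·
    · · · · · · · · · ·
    · · · · · · · · · ·
    · · · · · · # · · ·
    · · · · · · · · · ·
    · · · · · · · · · ·
T1:
  2·area = 12
  edge (18, 8)→(12, 14): d=(-6,6) inclusive
  edge (12, 14)→(18, 6): d=(6,-8) inclusive
  edge (18, 6)→(18, 8): d=(0,2) inclusive
    (9,3)@(19, 7): e=[0,14,-2] → ·  [on edge]
    (8,4)@(17, 9): e=[0,10,2] → #  [on edge]
    (9,4)@(19, 9): e=[-12,26,-2] → ·
    (7,5)@(15, 11): e=[0,6,6] → #  [on edge]
    (8,5)@(17, 11): e=[-12,22,2] → ·
    (6,6)@(13, 13): e=[0,2,10] → #  [on edge]
    (7,6)@(15, 13): e=[-12,18,6] → ·
    (5,7)@(11, 15): e=[0,-2,14] → ·  [on edge]
    (6,7)@(13, 15): e=[-12,14,10] → ·
    (4,8)@(9, 17): e=[0,-6,18] → ·  [on edge]
  covered (3 px):
    · · · · · · · · · ·
    · · · · · · · · · ·
    · · · · · · · · · ·
    · · · · · · · · · ·
    · · · · · · · · # ·
    · · · · · · · # · ·
    · · · · · · # · · ·
    · · · · · · · · · ·
    · · · · · · · · · ·

Answer: [[5,3],[6,6]]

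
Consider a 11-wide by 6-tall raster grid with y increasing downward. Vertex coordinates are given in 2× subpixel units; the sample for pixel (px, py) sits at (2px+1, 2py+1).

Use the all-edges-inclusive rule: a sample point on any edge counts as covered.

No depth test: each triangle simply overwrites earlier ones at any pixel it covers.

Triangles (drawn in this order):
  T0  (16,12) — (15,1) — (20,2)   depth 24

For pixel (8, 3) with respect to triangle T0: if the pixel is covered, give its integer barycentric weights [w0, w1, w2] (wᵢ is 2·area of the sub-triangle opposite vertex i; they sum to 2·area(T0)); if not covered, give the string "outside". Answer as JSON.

T0:
  2·area = 54
  edge (16, 12)→(15, 1): d=(-1,-11) inclusive
  edge (15, 1)→(20, 2): d=(5,1) inclusive
  edge (20, 2)→(16, 12): d=(-4,10) inclusive
    (7,0)@(15, 1): e=[0,0,54] → X  [on edge]
    (8,0)@(17, 1): e=[22,-2,34] → .
    (7,1)@(15, 3): e=[-2,10,46] → .
    (8,1)@(17, 3): e=[20,8,26] → X
    (9,1)@(19, 3): e=[42,6,6] → X
    (10,1)@(21, 3): e=[64,4,-14] → .
    (8,2)@(17, 5): e=[18,18,18] → X
    (9,2)@(19, 5): e=[40,16,-2] → .
    (8,3)@(17, 7): e=[16,28,10] → X
    (9,3)@(19, 7): e=[38,26,-10] → .
    (8,4)@(17, 9): e=[14,38,2] → X
    (9,4)@(19, 9): e=[36,36,-18] → .
  covered (6 px):
    . . . . . . . X . . .
    . . . . . . . . X X .
    . . . . . . . . X . .
    . . . . . . . . X . .
    . . . . . . . . X . .
    . . . . . . . . . . .

Final: [28,10,16]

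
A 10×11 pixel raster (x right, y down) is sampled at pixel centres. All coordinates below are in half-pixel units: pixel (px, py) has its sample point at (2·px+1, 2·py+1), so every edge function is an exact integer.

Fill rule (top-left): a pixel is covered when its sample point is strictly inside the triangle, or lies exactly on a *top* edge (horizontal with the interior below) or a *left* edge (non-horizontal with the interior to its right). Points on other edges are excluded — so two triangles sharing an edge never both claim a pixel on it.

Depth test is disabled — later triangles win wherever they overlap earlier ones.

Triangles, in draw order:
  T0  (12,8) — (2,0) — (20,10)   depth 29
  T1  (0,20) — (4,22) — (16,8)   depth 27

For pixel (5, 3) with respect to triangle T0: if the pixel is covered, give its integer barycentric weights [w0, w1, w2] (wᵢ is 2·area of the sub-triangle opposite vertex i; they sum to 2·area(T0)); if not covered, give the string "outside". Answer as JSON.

T0:
  2·area = 44
  edge (12, 8)→(2, 0): d=(-10,-8) top-left  bias=+0
  edge (2, 0)→(20, 10): d=(18,10) right/bottom  bias=-1
  edge (20, 10)→(12, 8): d=(-8,-2) top-left  bias=+0
    (3,1)@(7, 3): e=[10,4,30] → X
    (4,1)@(9, 3): e=[26,-16,34] → .
    (3,2)@(7, 5): e=[-10,40,14] → .
    (4,2)@(9, 5): e=[6,20,18] → X
    (5,2)@(11, 5): e=[22,0,22] → .  [on edge]
    (4,3)@(9, 7): e=[-14,56,2] → .
    (5,3)@(11, 7): e=[2,36,6] → X
    (6,3)@(13, 7): e=[18,16,10] → X
    (7,3)@(15, 7): e=[34,-4,14] → .
    (5,4)@(11, 9): e=[-18,72,-10] → .
    (6,4)@(13, 9): e=[-2,52,-6] → .
    (8,4)@(17, 9): e=[30,12,2] → X
  covered (5 px):
    . . . . . . . . . .
    . . . X . . . . . .
    . . . . X . . . . .
    . . . . . X X . . .
    . . . . . . . . X .
    . . . . . . . . . .
    . . . . . . . . . .
    . . . . . . . . . .
    . . . . . . . . . .
    . . . . . . . . . .
    . . . . . . . . . .
T1:
  2·area = 80  (B↔C swapped to make it positive)
  edge (0, 20)→(16, 8): d=(16,-12) top-left  bias=+0
  edge (16, 8)→(4, 22): d=(-12,14) right/bottom  bias=-1
  edge (4, 22)→(0, 20): d=(-4,-2) top-left  bias=+0
    (7,4)@(15, 9): e=[4,2,74] → X
    (8,4)@(17, 9): e=[28,-26,78] → .
    (6,5)@(13, 11): e=[12,6,62] → X
    (7,5)@(15, 11): e=[36,-22,66] → .
    (5,6)@(11, 13): e=[20,10,50] → X
    (6,6)@(13, 13): e=[44,-18,54] → .
    (3,7)@(7, 15): e=[4,42,34] → X
    (4,7)@(9, 15): e=[28,14,38] → X
    (5,7)@(11, 15): e=[52,-14,42] → .
    (2,8)@(5, 17): e=[12,46,22] → X
    (4,8)@(9, 17): e=[60,-10,30] → .
    (1,9)@(3, 19): e=[20,50,10] → X
  covered (10 px):
    . . . . . . . . . .
    . . . . . . . . . .
    . . . . . . . . . .
    . . . . . . . . . .
    . . . . . . . X . .
    . . . . . . X . . .
    . . . . . X . . . .
    . . . X X . . . . .
    . . X X . . . . . .
    . X X . . . . . . .
    . X . . . . . . . .

Result: [36,6,2]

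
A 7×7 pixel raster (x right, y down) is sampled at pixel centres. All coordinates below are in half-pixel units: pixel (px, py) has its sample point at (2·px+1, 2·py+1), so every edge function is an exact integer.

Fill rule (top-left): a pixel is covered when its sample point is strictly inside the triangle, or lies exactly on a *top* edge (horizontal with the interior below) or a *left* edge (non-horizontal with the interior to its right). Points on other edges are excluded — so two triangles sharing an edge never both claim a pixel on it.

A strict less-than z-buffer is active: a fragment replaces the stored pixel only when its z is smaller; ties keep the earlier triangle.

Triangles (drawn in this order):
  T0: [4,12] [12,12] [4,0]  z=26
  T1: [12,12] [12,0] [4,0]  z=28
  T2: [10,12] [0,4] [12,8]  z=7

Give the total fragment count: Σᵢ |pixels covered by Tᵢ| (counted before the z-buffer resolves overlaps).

T0:
  2·area = 96  (B↔C swapped to make it positive)
  edge (4, 12)→(4, 0): d=(0,-12) top-left  bias=+0
  edge (4, 0)→(12, 12): d=(8,12) right/bottom  bias=-1
  edge (12, 12)→(4, 12): d=(-8,0) right/bottom  bias=-1
    (2,1)@(5, 3): e=[12,12,72] → #
    (3,1)@(7, 3): e=[36,-12,72] → ·
    (2,2)@(5, 5): e=[12,28,56] → #
    (3,2)@(7, 5): e=[36,4,56] → #
    (4,2)@(9, 5): e=[60,-20,56] → ·
    (2,3)@(5, 7): e=[12,44,40] → #
    (4,3)@(9, 7): e=[60,-4,40] → ·
    (2,4)@(5, 9): e=[12,60,24] → #
    (4,4)@(9, 9): e=[60,12,24] → #
    (5,4)@(11, 9): e=[84,-12,24] → ·
    (2,5)@(5, 11): e=[12,76,8] → #
    (5,5)@(11, 11): e=[84,4,8] → #
  covered (12 px):
    · · · · · · ·
    · · # · · · ·
    · · # # · · ·
    · · # # · · ·
    · · # # # · ·
    · · # # # # ·
    · · · · · · ·
T1:
  2·area = 96  (B↔C swapped to make it positive)
  edge (12, 12)→(4, 0): d=(-8,-12) top-left  bias=+0
  edge (4, 0)→(12, 0): d=(8,0) top-left  bias=+0
  edge (12, 0)→(12, 12): d=(0,12) right/bottom  bias=-1
    (2,0)@(5, 1): e=[4,8,84] → #
    (3,0)@(7, 1): e=[28,8,60] → #
    (4,0)@(9, 1): e=[52,8,36] → #
    (5,0)@(11, 1): e=[76,8,12] → #
    (6,0)@(13, 1): e=[100,8,-12] → ·
    (2,1)@(5, 3): e=[-12,24,84] → ·
    (3,1)@(7, 3): e=[12,24,60] → #
    (6,1)@(13, 3): e=[84,24,-12] → ·
    (3,2)@(7, 5): e=[-4,40,60] → ·
    (4,2)@(9, 5): e=[20,40,36] → #
    (6,2)@(13, 5): e=[68,40,-12] → ·
    (4,3)@(9, 7): e=[4,56,36] → #
  covered (12 px):
    · · # # # # ·
    · · · # # # ·
    · · · · # # ·
    · · · · # # ·
    · · · · · # ·
    · · · · · · ·
    · · · · · · ·
T2:
  2·area = 56
  edge (10, 12)→(0, 4): d=(-10,-8) top-left  bias=+0
  edge (0, 4)→(12, 8): d=(12,4) right/bottom  bias=-1
  edge (12, 8)→(10, 12): d=(-2,4) right/bottom  bias=-1
    (1,2)@(3, 5): e=[14,0,42] → ·  [on edge]
    (2,3)@(5, 7): e=[10,16,30] → #
    (3,3)@(7, 7): e=[26,8,22] → #
    (4,3)@(9, 7): e=[42,0,14] → ·  [on edge]
    (2,4)@(5, 9): e=[-10,40,26] → ·
    (3,4)@(7, 9): e=[6,32,18] → #
    (4,4)@(9, 9): e=[22,24,10] → #
    (5,4)@(11, 9): e=[38,16,2] → #
    (6,4)@(13, 9): e=[54,8,-6] → ·
    (3,5)@(7, 11): e=[-14,56,14] → ·
    (4,5)@(9, 11): e=[2,48,6] → #
    (5,5)@(11, 11): e=[18,40,-2] → ·
  covered (6 px):
    · · · · · · ·
    · · · · · · ·
    · · · · · · ·
    · · # # · · ·
    · · · # # # ·
    · · · · # · ·
    · · · · · · ·

Final: 30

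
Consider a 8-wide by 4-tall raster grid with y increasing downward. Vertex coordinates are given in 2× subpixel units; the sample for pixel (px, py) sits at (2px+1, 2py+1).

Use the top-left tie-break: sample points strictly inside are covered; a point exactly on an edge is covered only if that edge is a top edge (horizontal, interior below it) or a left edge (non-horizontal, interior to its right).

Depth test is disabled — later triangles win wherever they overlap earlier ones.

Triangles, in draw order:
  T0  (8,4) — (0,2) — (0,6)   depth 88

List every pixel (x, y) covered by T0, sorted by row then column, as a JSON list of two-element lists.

T0:
  2·area = 32  (B↔C swapped to make it positive)
  edge (8, 4)→(0, 6): d=(-8,2) right/bottom  bias=-1
  edge (0, 6)→(0, 2): d=(0,-4) top-left  bias=+0
  edge (0, 2)→(8, 4): d=(8,2) right/bottom  bias=-1
    (0,1)@(1, 3): e=[22,4,6] → X
    (1,1)@(3, 3): e=[18,12,2] → X
    (2,1)@(5, 3): e=[14,20,-2] → .
    (0,2)@(1, 5): e=[6,4,22] → X
    (2,2)@(5, 5): e=[-2,20,14] → .
    (0,3)@(1, 7): e=[-10,4,38] → .
    (1,3)@(3, 7): e=[-14,12,34] → .
  covered (4 px):
    . . . . . . . .
    X X . . . . . .
    X X . . . . . .
    . . . . . . . .

Result: [[0,1],[1,1],[0,2],[1,2]]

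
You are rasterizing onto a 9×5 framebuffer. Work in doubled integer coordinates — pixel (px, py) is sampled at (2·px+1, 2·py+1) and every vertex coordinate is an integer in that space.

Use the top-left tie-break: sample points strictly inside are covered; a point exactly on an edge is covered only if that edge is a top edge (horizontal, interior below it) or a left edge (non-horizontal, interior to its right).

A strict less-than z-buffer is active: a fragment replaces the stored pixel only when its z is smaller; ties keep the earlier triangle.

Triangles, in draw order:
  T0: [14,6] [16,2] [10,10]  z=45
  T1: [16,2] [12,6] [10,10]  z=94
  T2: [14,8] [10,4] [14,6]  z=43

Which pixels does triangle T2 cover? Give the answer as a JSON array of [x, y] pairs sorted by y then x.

T0:
  2·area = 8  (B↔C swapped to make it positive)
  edge (14, 6)→(10, 10): d=(-4,4) right/bottom  bias=-1
  edge (10, 10)→(16, 2): d=(6,-8) top-left  bias=+0
  edge (16, 2)→(14, 6): d=(-2,4) right/bottom  bias=-1
    (8,1)@(17, 3): e=[0,14,-6] → ·  [on edge]
    (7,2)@(15, 5): e=[0,10,-2] → ·  [on edge]
    (6,3)@(13, 7): e=[0,6,2] → ·  [on edge]
    (5,4)@(11, 9): e=[0,2,6] → ·  [on edge]
  covered (0 px):
    · · · · · · · · ·
    · · · · · · · · ·
    · · · · · · · · ·
    · · · · · · · · ·
    · · · · · · · · ·
T1:
  2·area = 8  (B↔C swapped to make it positive)
  edge (16, 2)→(10, 10): d=(-6,8) right/bottom  bias=-1
  edge (10, 10)→(12, 6): d=(2,-4) top-left  bias=+0
  edge (12, 6)→(16, 2): d=(4,-4) top-left  bias=+0
    (8,0)@(17, 1): e=[-2,10,0] → ·  [on edge]
    (7,1)@(15, 3): e=[2,6,0] → #  [on edge]
    (8,1)@(17, 3): e=[-14,14,8] → ·
    (6,2)@(13, 5): e=[6,2,0] → #  [on edge]
    (7,2)@(15, 5): e=[-10,10,8] → ·
    (5,3)@(11, 7): e=[10,-2,0] → ·  [on edge]
    (6,3)@(13, 7): e=[-6,6,8] → ·
    (4,4)@(9, 9): e=[14,-6,0] → ·  [on edge]
  covered (2 px):
    · · · · · · · · ·
    · · · · · · · # ·
    · · · · · · # · ·
    · · · · · · · · ·
    · · · · · · · · ·
T2:
  2·area = 8
  edge (14, 8)→(10, 4): d=(-4,-4) top-left  bias=+0
  edge (10, 4)→(14, 6): d=(4,2) right/bottom  bias=-1
  edge (14, 6)→(14, 8): d=(0,2) right/bottom  bias=-1
    (3,0)@(7, 1): e=[0,-6,14] → ·  [on edge]
    (4,1)@(9, 3): e=[0,-2,10] → ·  [on edge]
    (5,2)@(11, 5): e=[0,2,6] → #  [on edge]
    (6,2)@(13, 5): e=[8,-2,2] → ·
    (5,3)@(11, 7): e=[-8,10,6] → ·
    (6,3)@(13, 7): e=[0,6,2] → #  [on edge]
    (7,3)@(15, 7): e=[8,2,-2] → ·
    (6,4)@(13, 9): e=[-8,14,2] → ·
    (7,4)@(15, 9): e=[0,10,-2] → ·  [on edge]
  covered (2 px):
    · · · · · · · · ·
    · · · · · · · · ·
    · · · · · # · · ·
    · · · · · · # · ·
    · · · · · · · · ·

Final: [[5,2],[6,3]]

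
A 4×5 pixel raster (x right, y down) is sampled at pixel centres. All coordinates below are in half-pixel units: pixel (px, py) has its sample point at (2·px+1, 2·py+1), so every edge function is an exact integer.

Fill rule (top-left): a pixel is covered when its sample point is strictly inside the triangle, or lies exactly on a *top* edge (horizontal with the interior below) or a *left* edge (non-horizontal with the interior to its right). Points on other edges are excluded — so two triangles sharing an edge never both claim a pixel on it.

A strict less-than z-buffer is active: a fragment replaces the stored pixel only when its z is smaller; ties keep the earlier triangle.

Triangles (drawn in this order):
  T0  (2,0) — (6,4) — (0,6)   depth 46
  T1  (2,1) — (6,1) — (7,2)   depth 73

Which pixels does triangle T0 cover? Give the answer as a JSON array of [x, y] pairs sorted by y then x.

T0:
  2·area = 32
  edge (2, 0)→(6, 4): d=(4,4) right/bottom  bias=-1
  edge (6, 4)→(0, 6): d=(-6,2) right/bottom  bias=-1
  edge (0, 6)→(2, 0): d=(2,-6) top-left  bias=+0
    (1,0)@(3, 1): e=[0,24,8] → ·  [on edge]
    (0,1)@(1, 3): e=[16,16,0] → █  [on edge]
    (1,1)@(3, 3): e=[8,12,12] → █
    (2,1)@(5, 3): e=[0,8,24] → ·  [on edge]
    (0,2)@(1, 5): e=[24,4,4] → █
    (1,2)@(3, 5): e=[16,0,16] → ·  [on edge]
    (3,2)@(7, 5): e=[0,-8,40] → ·  [on edge]
    (0,3)@(1, 7): e=[32,-8,8] → ·
  covered (3 px):
    · · · ·
    █ █ · ·
    █ · · ·
    · · · ·
    · · · ·
T1:
  2·area = 4
  edge (2, 1)→(6, 1): d=(4,0) top-left  bias=+0
  edge (6, 1)→(7, 2): d=(1,1) right/bottom  bias=-1
  edge (7, 2)→(2, 1): d=(-5,-1) top-left  bias=+0
    (0,0)@(1, 1): e=[0,5,-1] → ·  [on edge]
    (1,0)@(3, 1): e=[0,3,1] → █  [on edge]
    (2,0)@(5, 1): e=[0,1,3] → █  [on edge]
    (3,0)@(7, 1): e=[0,-1,5] → ·  [on edge]
    (1,1)@(3, 3): e=[8,5,-9] → ·
    (2,1)@(5, 3): e=[8,3,-7] → ·
  covered (2 px):
    · █ █ ·
    · · · ·
    · · · ·
    · · · ·
    · · · ·

Result: [[0,1],[1,1],[0,2]]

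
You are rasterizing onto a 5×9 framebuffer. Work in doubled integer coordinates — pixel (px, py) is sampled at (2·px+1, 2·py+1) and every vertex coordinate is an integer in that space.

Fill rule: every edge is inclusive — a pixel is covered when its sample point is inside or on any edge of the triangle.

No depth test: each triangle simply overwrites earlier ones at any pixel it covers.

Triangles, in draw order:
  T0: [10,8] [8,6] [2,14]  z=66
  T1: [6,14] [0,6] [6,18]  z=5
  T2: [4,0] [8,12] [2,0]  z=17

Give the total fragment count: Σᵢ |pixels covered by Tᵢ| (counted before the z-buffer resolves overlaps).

T0:
  2·area = 28  (B↔C swapped to make it positive)
  edge (10, 8)→(2, 14): d=(-8,6) inclusive
  edge (2, 14)→(8, 6): d=(6,-8) inclusive
  edge (8, 6)→(10, 8): d=(2,2) inclusive
    (1,0)@(3, 1): e=[98,-70,0] → ·  [on edge]
    (2,1)@(5, 3): e=[70,-42,0] → ·  [on edge]
    (3,2)@(7, 5): e=[42,-14,0] → ·  [on edge]
    (4,3)@(9, 7): e=[14,14,0] → #  [on edge]
    (3,4)@(7, 9): e=[10,10,8] → #
    (4,4)@(9, 9): e=[-2,26,4] → ·
    (2,5)@(5, 11): e=[6,6,16] → #
    (3,5)@(7, 11): e=[-6,22,12] → ·
    (1,6)@(3, 13): e=[2,2,24] → #
    (2,6)@(5, 13): e=[-10,18,20] → ·
    (1,7)@(3, 15): e=[-14,14,28] → ·
  covered (4 px):
    · · · · ·
    · · · · ·
    · · · · ·
    · · · · #
    · · · # ·
    · · # · ·
    · # · · ·
    · · · · ·
    · · · · ·
T1:
  2·area = 24  (B↔C swapped to make it positive)
  edge (6, 14)→(6, 18): d=(0,4) inclusive
  edge (6, 18)→(0, 6): d=(-6,-12) inclusive
  edge (0, 6)→(6, 14): d=(6,8) inclusive
    (1,5)@(3, 11): e=[12,6,6] → #
    (2,5)@(5, 11): e=[4,30,-10] → ·
    (1,6)@(3, 13): e=[12,-6,18] → ·
    (2,6)@(5, 13): e=[4,18,2] → #
    (3,6)@(7, 13): e=[-4,42,-14] → ·
    (2,7)@(5, 15): e=[4,6,14] → #
    (3,7)@(7, 15): e=[-4,30,-2] → ·
    (2,8)@(5, 17): e=[4,-6,26] → ·
  covered (3 px):
    · · · · ·
    · · · · ·
    · · · · ·
    · · · · ·
    · · · · ·
    · # · · ·
    · · # · ·
    · · # · ·
    · · · · ·
T2:
  2·area = 24
  edge (4, 0)→(8, 12): d=(4,12) inclusive
  edge (8, 12)→(2, 0): d=(-6,-12) inclusive
  edge (2, 0)→(4, 0): d=(2,0) inclusive
    (1,0)@(3, 1): e=[16,6,2] → #
    (2,0)@(5, 1): e=[-8,30,2] → ·
    (1,1)@(3, 3): e=[24,-6,6] → ·
    (2,1)@(5, 3): e=[0,18,6] → #  [on edge]
    (3,1)@(7, 3): e=[-24,42,6] → ·
    (2,2)@(5, 5): e=[8,6,10] → #
    (3,2)@(7, 5): e=[-16,30,10] → ·
    (2,3)@(5, 7): e=[16,-6,14] → ·
    (3,4)@(7, 9): e=[0,6,18] → #  [on edge]
    (4,4)@(9, 9): e=[-24,30,18] → ·
    (3,5)@(7, 11): e=[8,-6,22] → ·
    (4,7)@(9, 15): e=[0,-6,30] → ·  [on edge]
  covered (4 px):
    · # · · ·
    · · # · ·
    · · # · ·
    · · · · ·
    · · · # ·
    · · · · ·
    · · · · ·
    · · · · ·
    · · · · ·

Result: 11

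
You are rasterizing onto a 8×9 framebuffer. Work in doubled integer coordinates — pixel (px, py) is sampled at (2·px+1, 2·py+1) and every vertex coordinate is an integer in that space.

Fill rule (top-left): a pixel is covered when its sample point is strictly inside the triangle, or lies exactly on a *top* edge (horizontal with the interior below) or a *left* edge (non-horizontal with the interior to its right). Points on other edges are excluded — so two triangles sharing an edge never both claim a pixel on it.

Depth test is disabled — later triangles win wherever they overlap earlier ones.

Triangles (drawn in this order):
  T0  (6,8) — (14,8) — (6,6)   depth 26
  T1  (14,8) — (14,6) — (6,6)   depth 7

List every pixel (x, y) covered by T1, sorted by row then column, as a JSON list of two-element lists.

T0:
  2·area = 16  (B↔C swapped to make it positive)
  edge (6, 8)→(6, 6): d=(0,-2) top-left  bias=+0
  edge (6, 6)→(14, 8): d=(8,2) right/bottom  bias=-1
  edge (14, 8)→(6, 8): d=(-8,0) right/bottom  bias=-1
    (3,3)@(7, 7): e=[2,6,8] → #
    (4,3)@(9, 7): e=[6,2,8] → #
    (5,3)@(11, 7): e=[10,-2,8] → ·
    (3,4)@(7, 9): e=[2,22,-8] → ·
    (4,4)@(9, 9): e=[6,18,-8] → ·
  covered (2 px):
    · · · · · · · ·
    · · · · · · · ·
    · · · · · · · ·
    · · · # # · · ·
    · · · · · · · ·
    · · · · · · · ·
    · · · · · · · ·
    · · · · · · · ·
    · · · · · · · ·
T1:
  2·area = 16  (B↔C swapped to make it positive)
  edge (14, 8)→(6, 6): d=(-8,-2) top-left  bias=+0
  edge (6, 6)→(14, 6): d=(8,0) top-left  bias=+0
  edge (14, 6)→(14, 8): d=(0,2) right/bottom  bias=-1
    (5,3)@(11, 7): e=[2,8,6] → #
    (6,3)@(13, 7): e=[6,8,2] → #
    (7,3)@(15, 7): e=[10,8,-2] → ·
    (5,4)@(11, 9): e=[-14,24,6] → ·
    (6,4)@(13, 9): e=[-10,24,2] → ·
  covered (2 px):
    · · · · · · · ·
    · · · · · · · ·
    · · · · · · · ·
    · · · · · # # ·
    · · · · · · · ·
    · · · · · · · ·
    · · · · · · · ·
    · · · · · · · ·
    · · · · · · · ·

Final: [[5,3],[6,3]]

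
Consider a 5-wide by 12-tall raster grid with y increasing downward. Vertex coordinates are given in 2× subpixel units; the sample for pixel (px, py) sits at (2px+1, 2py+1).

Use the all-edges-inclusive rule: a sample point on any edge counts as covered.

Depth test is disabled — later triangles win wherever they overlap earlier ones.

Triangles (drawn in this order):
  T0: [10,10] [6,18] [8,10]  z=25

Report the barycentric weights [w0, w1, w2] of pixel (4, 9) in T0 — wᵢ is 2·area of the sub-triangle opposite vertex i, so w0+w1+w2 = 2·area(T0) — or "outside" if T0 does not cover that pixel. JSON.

T0:
  2·area = 16
  edge (10, 10)→(6, 18): d=(-4,8) inclusive
  edge (6, 18)→(8, 10): d=(2,-8) inclusive
  edge (8, 10)→(10, 10): d=(2,0) inclusive
    (4,5)@(9, 11): e=[4,10,2] → █
    (4,6)@(9, 13): e=[-4,14,6] → ·
    (3,7)@(7, 15): e=[4,2,10] → █
    (4,7)@(9, 15): e=[-12,18,10] → ·
    (3,8)@(7, 17): e=[-4,6,14] → ·
  covered (2 px):
    · · · · ·
    · · · · ·
    · · · · ·
    · · · · ·
    · · · · ·
    · · · · █
    · · · · ·
    · · · █ ·
    · · · · ·
    · · · · ·
    · · · · ·
    · · · · ·

Final: "outside"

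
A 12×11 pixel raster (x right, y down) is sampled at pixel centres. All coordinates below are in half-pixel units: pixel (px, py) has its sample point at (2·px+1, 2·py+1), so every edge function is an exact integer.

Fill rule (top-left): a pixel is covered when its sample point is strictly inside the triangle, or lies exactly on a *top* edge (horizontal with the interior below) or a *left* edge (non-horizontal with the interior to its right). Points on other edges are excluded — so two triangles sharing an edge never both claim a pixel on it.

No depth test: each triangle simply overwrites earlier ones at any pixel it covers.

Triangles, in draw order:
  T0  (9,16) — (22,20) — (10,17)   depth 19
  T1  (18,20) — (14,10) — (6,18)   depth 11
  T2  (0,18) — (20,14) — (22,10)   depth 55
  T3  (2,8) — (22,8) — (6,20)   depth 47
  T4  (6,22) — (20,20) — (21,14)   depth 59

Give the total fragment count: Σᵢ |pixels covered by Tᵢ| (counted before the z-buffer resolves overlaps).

T0:
  2·area = 9
  edge (9, 16)→(22, 20): d=(13,4) right/bottom  bias=-1
  edge (22, 20)→(10, 17): d=(-12,-3) top-left  bias=+0
  edge (10, 17)→(9, 16): d=(-1,-1) top-left  bias=+0
    (5,8)@(11, 17): e=[5,3,1] → █
    (6,8)@(13, 17): e=[-3,9,3] → ·
    (5,9)@(11, 19): e=[31,-21,-1] → ·
  covered (1 px):
    · · · · · · · · · · · ·
    · · · · · · · · · · · ·
    · · · · · · · · · · · ·
    · · · · · · · · · · · ·
    · · · · · · · · · · · ·
    · · · · · · · · · · · ·
    · · · · · · · · · · · ·
    · · · · · · · · · · · ·
    · · · · · █ · · · · · ·
    · · · · · · · · · · · ·
    · · · · · · · · · · · ·
T1:
  2·area = 112  (B↔C swapped to make it positive)
  edge (18, 20)→(6, 18): d=(-12,-2) top-left  bias=+0
  edge (6, 18)→(14, 10): d=(8,-8) top-left  bias=+0
  edge (14, 10)→(18, 20): d=(4,10) right/bottom  bias=-1
    (11,0)@(23, 1): e=[238,0,-126] → ·  [on edge]
    (10,1)@(21, 3): e=[210,0,-98] → ·  [on edge]
    (9,2)@(19, 5): e=[182,0,-70] → ·  [on edge]
    (8,3)@(17, 7): e=[154,0,-42] → ·  [on edge]
    (7,4)@(15, 9): e=[126,0,-14] → ·  [on edge]
    (6,5)@(13, 11): e=[98,0,14] → █  [on edge]
    (7,5)@(15, 11): e=[102,16,-6] → ·
    (5,6)@(11, 13): e=[70,0,42] → █  [on edge]
    (7,6)@(15, 13): e=[78,32,2] → █
    (8,6)@(17, 13): e=[82,48,-18] → ·
    (4,7)@(9, 15): e=[42,0,70] → █  [on edge]
    (8,7)@(17, 15): e=[58,64,-10] → ·
    (3,8)@(7, 17): e=[14,0,98] → █  [on edge]
    (2,9)@(5, 19): e=[-14,0,126] → ·  [on edge]
    (1,10)@(3, 21): e=[-42,0,154] → ·  [on edge]
  covered (16 px):
    · · · · · · · · · · · ·
    · · · · · · · · · · · ·
    · · · · · · · · · · · ·
    · · · · · · · · · · · ·
    · · · · · · · · · · · ·
    · · · · · · █ · · · · ·
    · · · · · █ █ █ · · · ·
    · · · · █ █ █ █ · · · ·
    · · · █ █ █ █ █ · · · ·
    · · · · · · █ █ █ · · ·
    · · · · · · · · · · · ·
T2:
  2·area = 72  (B↔C swapped to make it positive)
  edge (0, 18)→(22, 10): d=(22,-8) top-left  bias=+0
  edge (22, 10)→(20, 14): d=(-2,4) right/bottom  bias=-1
  edge (20, 14)→(0, 18): d=(-20,4) right/bottom  bias=-1
    (10,5)@(21, 11): e=[14,2,56] → █
    (11,5)@(23, 11): e=[30,-6,48] → ·
    (7,6)@(15, 13): e=[10,22,40] → █
    (8,6)@(17, 13): e=[26,14,32] → █
    (9,6)@(19, 13): e=[42,6,24] → █
    (10,6)@(21, 13): e=[58,-2,16] → ·
    (4,7)@(9, 15): e=[6,42,24] → █
    (5,7)@(11, 15): e=[22,34,16] → █
    (6,7)@(13, 15): e=[38,26,8] → █
    (7,7)@(15, 15): e=[54,18,0] → ·  [on edge]
    (8,7)@(17, 15): e=[70,10,-8] → ·
    (9,7)@(19, 15): e=[86,2,-16] → ·
    (2,8)@(5, 17): e=[18,54,0] → ·  [on edge]
  covered (8 px):
    · · · · · · · · · · · ·
    · · · · · · · · · · · ·
    · · · · · · · · · · · ·
    · · · · · · · · · · · ·
    · · · · · · · · · · · ·
    · · · · · · · · · · █ ·
    · · · · · · · █ █ █ · ·
    · · · · █ █ █ · · · · ·
    · █ · · · · · · · · · ·
    · · · · · · · · · · · ·
    · · · · · · · · · · · ·
T3:
  2·area = 240
  edge (2, 8)→(22, 8): d=(20,0) top-left  bias=+0
  edge (22, 8)→(6, 20): d=(-16,12) right/bottom  bias=-1
  edge (6, 20)→(2, 8): d=(-4,-12) top-left  bias=+0
    (0,2)@(1, 5): e=[-60,300,0] → ·  [on edge]
    (1,4)@(3, 9): e=[20,212,8] → █
    (2,4)@(5, 9): e=[20,188,32] → █
    (3,4)@(7, 9): e=[20,164,56] → █
    (4,4)@(9, 9): e=[20,140,80] → █
    (5,4)@(11, 9): e=[20,116,104] → █
    (6,4)@(13, 9): e=[20,92,128] → █
    (7,4)@(15, 9): e=[20,68,152] → █
    (8,4)@(17, 9): e=[20,44,176] → █
    (9,4)@(19, 9): e=[20,20,200] → █
    (10,4)@(21, 9): e=[20,-4,224] → ·
    (1,5)@(3, 11): e=[60,180,0] → █  [on edge]
    (2,8)@(5, 17): e=[180,60,0] → █  [on edge]
  covered (31 px):
    · · · · · · · · · · · ·
    · · · · · · · · · · · ·
    · · · · · · · · · · · ·
    · · · · · · · · · · · ·
    · █ █ █ █ █ █ █ █ █ · ·
    · █ █ █ █ █ █ █ █ · · ·
    · · █ █ █ █ █ █ · · · ·
    · · █ █ █ █ · · · · · ·
    · · █ █ █ · · · · · · ·
    · · · █ · · · · · · · ·
    · · · · · · · · · · · ·
T4:
  2·area = 82  (B↔C swapped to make it positive)
  edge (6, 22)→(21, 14): d=(15,-8) top-left  bias=+0
  edge (21, 14)→(20, 20): d=(-1,6) right/bottom  bias=-1
  edge (20, 20)→(6, 22): d=(-14,2) right/bottom  bias=-1
    (8,8)@(17, 17): e=[13,21,48] → █
    (9,8)@(19, 17): e=[29,9,44] → █
    (10,8)@(21, 17): e=[45,-3,40] → ·
    (6,9)@(13, 19): e=[11,43,28] → █
    (7,9)@(15, 19): e=[27,31,24] → █
    (10,9)@(21, 19): e=[75,-5,12] → ·
    (4,10)@(9, 21): e=[9,65,8] → █
    (5,10)@(11, 21): e=[25,53,4] → █
    (6,10)@(13, 21): e=[41,41,0] → ·  [on edge]
    (7,10)@(15, 21): e=[57,29,-4] → ·
    (8,10)@(17, 21): e=[73,17,-8] → ·
    (9,10)@(19, 21): e=[89,5,-12] → ·
  covered (8 px):
    · · · · · · · · · · · ·
    · · · · · · · · · · · ·
    · · · · · · · · · · · ·
    · · · · · · · · · · · ·
    · · · · · · · · · · · ·
    · · · · · · · · · · · ·
    · · · · · · · · · · · ·
    · · · · · · · · · · · ·
    · · · · · · · · █ █ · ·
    · · · · · · █ █ █ █ · ·
    · · · · █ █ · · · · · ·

Final: 64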